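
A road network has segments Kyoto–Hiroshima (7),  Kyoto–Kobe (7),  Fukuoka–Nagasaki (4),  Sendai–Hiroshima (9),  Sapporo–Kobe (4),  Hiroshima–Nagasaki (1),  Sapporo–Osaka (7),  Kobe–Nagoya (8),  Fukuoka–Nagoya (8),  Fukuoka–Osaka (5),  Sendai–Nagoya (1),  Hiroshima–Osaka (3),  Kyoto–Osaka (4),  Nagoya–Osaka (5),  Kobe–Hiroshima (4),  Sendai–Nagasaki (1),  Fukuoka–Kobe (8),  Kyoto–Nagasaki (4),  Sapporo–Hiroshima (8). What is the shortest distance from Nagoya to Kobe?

7

Comparing a few candidate routes:
Nagoya→Kobe: 8
Nagoya→Sendai→Nagasaki→Kyoto→Kobe: 1 + 1 + 4 + 7 = 13
Nagoya→Sendai→Nagasaki→Hiroshima→Kobe: 1 + 1 + 1 + 4 = 7
Nagoya→Osaka→Hiroshima→Kobe: 5 + 3 + 4 = 12
The minimum is 7 km.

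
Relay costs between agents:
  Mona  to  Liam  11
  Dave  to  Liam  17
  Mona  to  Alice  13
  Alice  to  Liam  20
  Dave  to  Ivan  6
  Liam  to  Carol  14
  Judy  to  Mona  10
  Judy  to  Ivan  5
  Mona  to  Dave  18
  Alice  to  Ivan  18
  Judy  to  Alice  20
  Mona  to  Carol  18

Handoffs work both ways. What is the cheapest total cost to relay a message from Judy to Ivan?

Checking several routes:
Judy -> Ivan: 5
Judy -> Alice -> Ivan: 20 + 18 = 38
Judy -> Mona -> Dave -> Ivan: 10 + 18 + 6 = 34
The minimum is 5.

5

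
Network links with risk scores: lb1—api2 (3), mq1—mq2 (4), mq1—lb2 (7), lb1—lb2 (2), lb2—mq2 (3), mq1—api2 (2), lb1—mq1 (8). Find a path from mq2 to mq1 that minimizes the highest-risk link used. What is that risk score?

3

A few of the mq2→mq1 routes:
mq2→mq1: max(4) = 4
mq2→lb2→mq1: max(3, 7) = 7
mq2→lb2→lb1→api2→mq1: max(3, 2, 3, 2) = 3
Smallest bottleneck: 3.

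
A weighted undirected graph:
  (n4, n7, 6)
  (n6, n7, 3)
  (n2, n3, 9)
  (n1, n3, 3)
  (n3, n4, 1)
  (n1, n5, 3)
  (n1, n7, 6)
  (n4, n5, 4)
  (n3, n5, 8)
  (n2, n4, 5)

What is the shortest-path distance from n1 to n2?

A few of the n1→n2 routes:
n1 - n3 - n4 - n2: 3 + 1 + 5 = 9
n1 - n7 - n4 - n2: 6 + 6 + 5 = 17
n1 - n5 - n4 - n3 - n2: 3 + 4 + 1 + 9 = 17
n1 - n5 - n3 - n4 - n2: 3 + 8 + 1 + 5 = 17
n1 - n3 - n2: 3 + 9 = 12
n1 - n5 - n4 - n2: 3 + 4 + 5 = 12
The minimum is 9.

9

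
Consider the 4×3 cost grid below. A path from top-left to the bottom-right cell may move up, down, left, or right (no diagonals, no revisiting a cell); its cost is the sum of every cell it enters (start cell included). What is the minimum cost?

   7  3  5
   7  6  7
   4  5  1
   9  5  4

26

Best path: [0,0] [0,1] [1,1] [2,1] [2,2] [3,2]
Cost: 7 + 3 + 6 + 5 + 1 + 4 = 26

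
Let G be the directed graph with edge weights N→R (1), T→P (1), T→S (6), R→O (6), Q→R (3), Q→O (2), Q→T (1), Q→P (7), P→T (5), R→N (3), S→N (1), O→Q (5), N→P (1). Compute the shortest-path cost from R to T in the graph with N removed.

12

Routes from R to T avoiding N:
R → O → Q → P → T: 6 + 5 + 7 + 5 = 23
R → O → Q → T: 6 + 5 + 1 = 12
Best route has total 12.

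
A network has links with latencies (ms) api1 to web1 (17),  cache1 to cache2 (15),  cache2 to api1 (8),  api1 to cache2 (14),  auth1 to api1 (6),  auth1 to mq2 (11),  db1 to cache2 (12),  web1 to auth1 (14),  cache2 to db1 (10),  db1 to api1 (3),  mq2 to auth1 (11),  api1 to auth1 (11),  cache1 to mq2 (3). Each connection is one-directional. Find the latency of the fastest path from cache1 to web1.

37

Candidate routes:
cache1 - cache2 - db1 - api1 - web1: 15 + 10 + 3 + 17 = 45
cache1 - mq2 - auth1 - api1 - web1: 3 + 11 + 6 + 17 = 37
cache1 - cache2 - api1 - web1: 15 + 8 + 17 = 40
Best route has total 37 ms.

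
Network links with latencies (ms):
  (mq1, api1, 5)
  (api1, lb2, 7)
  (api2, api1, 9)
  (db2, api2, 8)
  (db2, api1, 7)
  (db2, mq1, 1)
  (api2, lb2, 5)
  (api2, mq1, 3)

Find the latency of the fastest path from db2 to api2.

Some routes from db2 to api2:
db2 -> api2: 8
db2 -> api1 -> mq1 -> api2: 7 + 5 + 3 = 15
db2 -> mq1 -> api1 -> api2: 1 + 5 + 9 = 15
db2 -> mq1 -> api2: 1 + 3 = 4
Best route has total 4 ms.

4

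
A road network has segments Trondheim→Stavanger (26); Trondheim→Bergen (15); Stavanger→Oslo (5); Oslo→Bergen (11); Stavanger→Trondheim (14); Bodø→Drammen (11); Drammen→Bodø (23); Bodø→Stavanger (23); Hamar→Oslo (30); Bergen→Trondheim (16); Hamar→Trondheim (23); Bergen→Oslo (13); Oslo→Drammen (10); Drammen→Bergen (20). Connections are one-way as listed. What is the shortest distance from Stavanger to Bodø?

Candidate routes:
Stavanger-Oslo-Drammen-Bodø: 5 + 10 + 23 = 38
Stavanger-Trondheim-Bergen-Oslo-Drammen-Bodø: 14 + 15 + 13 + 10 + 23 = 75
Shortest: 38 mi.

38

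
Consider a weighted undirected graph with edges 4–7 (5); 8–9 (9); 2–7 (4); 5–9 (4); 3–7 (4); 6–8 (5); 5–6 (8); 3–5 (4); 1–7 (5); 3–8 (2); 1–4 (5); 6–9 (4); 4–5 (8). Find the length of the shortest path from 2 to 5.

12

Some routes from 2 to 5:
2 - 7 - 3 - 8 - 9 - 5: 4 + 4 + 2 + 9 + 4 = 23
2 - 7 - 3 - 5: 4 + 4 + 4 = 12
2 - 7 - 4 - 5: 4 + 5 + 8 = 17
2 - 7 - 1 - 4 - 5: 4 + 5 + 5 + 8 = 22
2 - 7 - 3 - 8 - 6 - 5: 4 + 4 + 2 + 5 + 8 = 23
2 - 7 - 3 - 8 - 6 - 9 - 5: 4 + 4 + 2 + 5 + 4 + 4 = 23
The minimum is 12.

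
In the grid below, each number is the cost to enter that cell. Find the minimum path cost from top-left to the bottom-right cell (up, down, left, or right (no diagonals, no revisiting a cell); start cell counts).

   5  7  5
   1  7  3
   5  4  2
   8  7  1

18

Best path: r0c0 -> r1c0 -> r2c0 -> r2c1 -> r2c2 -> r3c2
Cost: 5 + 1 + 5 + 4 + 2 + 1 = 18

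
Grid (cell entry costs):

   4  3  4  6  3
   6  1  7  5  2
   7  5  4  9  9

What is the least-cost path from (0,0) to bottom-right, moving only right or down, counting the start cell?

Path r0c0 -> r0c1 -> r0c2 -> r0c3 -> r0c4 -> r1c4 -> r2c4: 4 + 3 + 4 + 6 + 3 + 2 + 9 = 31.

31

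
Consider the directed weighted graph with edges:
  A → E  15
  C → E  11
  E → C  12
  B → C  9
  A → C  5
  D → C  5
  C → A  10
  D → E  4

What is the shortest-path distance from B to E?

Routes from B to E:
B→C→A→E: 9 + 10 + 15 = 34
B→C→E: 9 + 11 = 20
Shortest: 20.

20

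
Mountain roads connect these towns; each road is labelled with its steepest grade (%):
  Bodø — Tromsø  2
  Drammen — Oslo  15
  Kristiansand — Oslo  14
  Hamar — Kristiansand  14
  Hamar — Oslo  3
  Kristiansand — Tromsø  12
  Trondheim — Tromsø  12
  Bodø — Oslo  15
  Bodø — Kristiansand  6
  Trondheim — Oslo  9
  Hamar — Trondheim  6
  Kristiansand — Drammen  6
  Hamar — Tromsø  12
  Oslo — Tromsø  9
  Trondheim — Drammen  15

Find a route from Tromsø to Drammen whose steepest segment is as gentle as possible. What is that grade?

6

Checking several routes:
Tromsø→Bodø→Kristiansand→Drammen: max(2, 6, 6) = 6
Tromsø→Trondheim→Oslo→Kristiansand→Drammen: max(12, 9, 14, 6) = 14
Tromsø→Kristiansand→Drammen: max(12, 6) = 12
Tromsø→Trondheim→Oslo→Hamar→Kristiansand→Drammen: max(12, 9, 3, 14, 6) = 14
Smallest bottleneck: 6%.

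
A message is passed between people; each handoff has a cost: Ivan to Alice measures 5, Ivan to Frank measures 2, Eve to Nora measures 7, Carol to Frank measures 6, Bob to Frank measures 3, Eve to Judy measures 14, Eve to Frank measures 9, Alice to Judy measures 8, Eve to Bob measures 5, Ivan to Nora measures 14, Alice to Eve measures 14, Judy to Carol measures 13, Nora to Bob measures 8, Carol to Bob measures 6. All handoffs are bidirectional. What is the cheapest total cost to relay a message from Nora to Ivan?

13

Comparing a few candidate routes:
Nora-Bob-Eve-Frank-Ivan: 8 + 5 + 9 + 2 = 24
Nora-Bob-Carol-Frank-Ivan: 8 + 6 + 6 + 2 = 22
Nora-Bob-Frank-Ivan: 8 + 3 + 2 = 13
Nora-Eve-Frank-Ivan: 7 + 9 + 2 = 18
Nora-Eve-Bob-Frank-Ivan: 7 + 5 + 3 + 2 = 17
Nora-Ivan: 14
The minimum is 13.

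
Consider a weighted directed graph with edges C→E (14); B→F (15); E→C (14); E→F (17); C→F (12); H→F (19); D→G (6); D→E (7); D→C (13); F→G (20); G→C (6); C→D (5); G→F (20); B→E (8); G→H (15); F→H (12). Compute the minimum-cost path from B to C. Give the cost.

22

Paths from B to C:
B → E → C: 8 + 14 = 22
B → F → G → C: 15 + 20 + 6 = 41
B → E → F → G → C: 8 + 17 + 20 + 6 = 51
The minimum is 22.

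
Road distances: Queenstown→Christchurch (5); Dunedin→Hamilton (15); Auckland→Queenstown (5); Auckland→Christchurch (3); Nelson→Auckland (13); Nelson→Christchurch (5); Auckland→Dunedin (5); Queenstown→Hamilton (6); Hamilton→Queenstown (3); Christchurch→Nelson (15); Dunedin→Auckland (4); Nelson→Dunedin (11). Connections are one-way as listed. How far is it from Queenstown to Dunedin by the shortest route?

31

Paths from Queenstown to Dunedin:
Queenstown→Christchurch→Nelson→Auckland→Dunedin: 5 + 15 + 13 + 5 = 38
Queenstown→Christchurch→Nelson→Dunedin: 5 + 15 + 11 = 31
Best route has total 31.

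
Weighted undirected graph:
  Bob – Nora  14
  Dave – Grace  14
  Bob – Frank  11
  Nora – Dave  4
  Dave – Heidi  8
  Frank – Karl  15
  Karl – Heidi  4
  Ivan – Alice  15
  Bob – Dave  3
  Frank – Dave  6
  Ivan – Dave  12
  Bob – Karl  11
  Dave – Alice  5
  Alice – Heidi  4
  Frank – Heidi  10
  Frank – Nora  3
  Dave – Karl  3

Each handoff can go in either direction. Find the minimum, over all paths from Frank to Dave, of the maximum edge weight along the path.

4

Checking several routes:
Frank -> Heidi -> Karl -> Dave: max(10, 4, 3) = 10
Frank -> Nora -> Dave: max(3, 4) = 4
Frank -> Heidi -> Alice -> Dave: max(10, 4, 5) = 10
Frank -> Dave: max(6) = 6
The minimum achievable maximum is 4.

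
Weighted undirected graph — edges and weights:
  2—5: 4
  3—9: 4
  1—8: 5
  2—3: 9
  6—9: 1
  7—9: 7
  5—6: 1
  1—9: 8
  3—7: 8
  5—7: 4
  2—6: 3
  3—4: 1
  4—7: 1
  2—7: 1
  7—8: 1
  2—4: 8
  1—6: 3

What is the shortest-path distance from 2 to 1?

6

Checking several routes:
2 -> 5 -> 6 -> 1: 4 + 1 + 3 = 8
2 -> 6 -> 1: 3 + 3 = 6
2 -> 7 -> 8 -> 1: 1 + 1 + 5 = 7
Best route has total 6.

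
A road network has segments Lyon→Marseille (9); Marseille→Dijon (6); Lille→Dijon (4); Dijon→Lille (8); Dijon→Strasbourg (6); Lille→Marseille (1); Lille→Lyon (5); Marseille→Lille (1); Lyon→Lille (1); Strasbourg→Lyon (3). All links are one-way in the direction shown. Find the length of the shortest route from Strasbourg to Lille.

Routes from Strasbourg to Lille:
Strasbourg→Lyon→Marseille→Dijon→Lille: 3 + 9 + 6 + 8 = 26
Strasbourg→Lyon→Lille: 3 + 1 = 4
Strasbourg→Lyon→Marseille→Lille: 3 + 9 + 1 = 13
The minimum is 4 mi.

4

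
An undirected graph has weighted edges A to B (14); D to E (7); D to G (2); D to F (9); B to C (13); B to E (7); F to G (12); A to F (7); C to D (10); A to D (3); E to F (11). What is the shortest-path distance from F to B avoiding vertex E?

Candidate routes:
F → G → D → A → B: 12 + 2 + 3 + 14 = 31
F → A → D → C → B: 7 + 3 + 10 + 13 = 33
F → D → C → B: 9 + 10 + 13 = 32
F → G → D → C → B: 12 + 2 + 10 + 13 = 37
F → D → A → B: 9 + 3 + 14 = 26
F → A → B: 7 + 14 = 21
The minimum is 21.

21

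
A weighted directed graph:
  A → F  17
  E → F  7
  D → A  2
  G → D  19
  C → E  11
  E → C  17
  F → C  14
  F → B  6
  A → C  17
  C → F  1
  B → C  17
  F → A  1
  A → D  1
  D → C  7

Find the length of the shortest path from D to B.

14

Comparing a few candidate routes:
D - C - F - B: 7 + 1 + 6 = 14
D - C - E - F - B: 7 + 11 + 7 + 6 = 31
D - A - C - F - B: 2 + 17 + 1 + 6 = 26
D - A - F - B: 2 + 17 + 6 = 25
The minimum is 14.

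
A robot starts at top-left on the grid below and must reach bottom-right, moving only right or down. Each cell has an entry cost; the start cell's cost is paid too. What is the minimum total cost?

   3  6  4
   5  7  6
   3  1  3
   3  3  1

16

Take r0c0→r1c0→r2c0→r2c1→r2c2→r3c2 for a total of 3 + 5 + 3 + 1 + 3 + 1 = 16.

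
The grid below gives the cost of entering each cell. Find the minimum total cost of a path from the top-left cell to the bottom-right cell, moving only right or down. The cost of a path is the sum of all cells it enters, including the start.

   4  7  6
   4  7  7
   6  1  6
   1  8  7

Path [0,0] → [1,0] → [2,0] → [2,1] → [2,2] → [3,2]: 4 + 4 + 6 + 1 + 6 + 7 = 28.

28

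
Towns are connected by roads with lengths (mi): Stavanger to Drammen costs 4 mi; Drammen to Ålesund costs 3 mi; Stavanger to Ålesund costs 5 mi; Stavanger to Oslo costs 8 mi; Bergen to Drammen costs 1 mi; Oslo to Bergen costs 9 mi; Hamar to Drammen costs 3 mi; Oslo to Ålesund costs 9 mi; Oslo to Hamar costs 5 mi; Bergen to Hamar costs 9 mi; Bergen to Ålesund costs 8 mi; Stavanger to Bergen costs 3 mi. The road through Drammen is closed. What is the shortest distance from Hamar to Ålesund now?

14

Comparing a few candidate routes:
Hamar → Bergen → Stavanger → Ålesund: 9 + 3 + 5 = 17
Hamar → Oslo → Stavanger → Ålesund: 5 + 8 + 5 = 18
Hamar → Bergen → Ålesund: 9 + 8 = 17
Hamar → Oslo → Ålesund: 5 + 9 = 14
Shortest: 14 mi.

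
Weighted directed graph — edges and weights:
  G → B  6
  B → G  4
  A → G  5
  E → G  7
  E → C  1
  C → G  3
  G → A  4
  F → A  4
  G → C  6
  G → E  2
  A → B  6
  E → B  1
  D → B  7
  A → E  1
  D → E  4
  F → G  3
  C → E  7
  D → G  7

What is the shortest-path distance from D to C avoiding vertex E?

13

Routes from D to C avoiding E:
D → B → G → C: 7 + 4 + 6 = 17
D → G → C: 7 + 6 = 13
The minimum is 13.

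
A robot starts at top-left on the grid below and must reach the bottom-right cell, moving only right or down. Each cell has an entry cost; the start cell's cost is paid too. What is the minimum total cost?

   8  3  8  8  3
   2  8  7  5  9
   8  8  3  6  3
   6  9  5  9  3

One optimal route is r0c0 → r1c0 → r1c1 → r1c2 → r2c2 → r2c3 → r2c4 → r3c4.
Its cost is 8 + 2 + 8 + 7 + 3 + 6 + 3 + 3 = 40.

40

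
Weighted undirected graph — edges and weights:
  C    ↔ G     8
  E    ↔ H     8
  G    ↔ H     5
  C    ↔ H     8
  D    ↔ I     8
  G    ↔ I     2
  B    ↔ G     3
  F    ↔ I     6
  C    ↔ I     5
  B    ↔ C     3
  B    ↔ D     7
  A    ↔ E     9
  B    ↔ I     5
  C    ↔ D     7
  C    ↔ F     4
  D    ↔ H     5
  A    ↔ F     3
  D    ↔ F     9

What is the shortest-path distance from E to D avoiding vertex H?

21

A few of the E→D routes:
E -> A -> F -> D: 9 + 3 + 9 = 21
E -> A -> F -> C -> D: 9 + 3 + 4 + 7 = 23
E -> A -> F -> I -> D: 9 + 3 + 6 + 8 = 26
E -> A -> F -> C -> B -> D: 9 + 3 + 4 + 3 + 7 = 26
E -> A -> F -> C -> I -> D: 9 + 3 + 4 + 5 + 8 = 29
Best route has total 21.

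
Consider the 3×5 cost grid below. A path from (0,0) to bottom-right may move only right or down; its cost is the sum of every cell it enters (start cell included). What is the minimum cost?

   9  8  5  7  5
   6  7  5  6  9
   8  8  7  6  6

One optimal route is r0c0 r0c1 r0c2 r1c2 r1c3 r2c3 r2c4.
Its cost is 9 + 8 + 5 + 5 + 6 + 6 + 6 = 45.
For comparison, the top-then-right route costs 49.

45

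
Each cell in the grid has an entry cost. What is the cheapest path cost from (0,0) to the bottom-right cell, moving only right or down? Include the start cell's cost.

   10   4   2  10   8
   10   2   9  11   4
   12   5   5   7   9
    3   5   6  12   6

48

Best path: r0c0 -> r0c1 -> r1c1 -> r2c1 -> r2c2 -> r2c3 -> r2c4 -> r3c4
Cost: 10 + 4 + 2 + 5 + 5 + 7 + 9 + 6 = 48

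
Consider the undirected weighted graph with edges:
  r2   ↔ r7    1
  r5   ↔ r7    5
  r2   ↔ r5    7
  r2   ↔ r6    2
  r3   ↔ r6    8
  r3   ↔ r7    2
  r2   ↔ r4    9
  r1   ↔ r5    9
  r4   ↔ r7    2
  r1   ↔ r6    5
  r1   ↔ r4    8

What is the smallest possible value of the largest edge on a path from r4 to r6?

Comparing a few candidate routes:
r4-r7-r2-r6: max(2, 1, 2) = 2
r4-r7-r5-r2-r6: max(2, 5, 7, 2) = 7
r4-r1-r6: max(8, 5) = 8
r4-r7-r3-r6: max(2, 2, 8) = 8
Smallest bottleneck: 2.

2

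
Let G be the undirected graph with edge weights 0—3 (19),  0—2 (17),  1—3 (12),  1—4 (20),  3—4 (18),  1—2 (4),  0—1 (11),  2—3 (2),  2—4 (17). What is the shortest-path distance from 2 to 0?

Comparing a few candidate routes:
2-0: 17
2-1-0: 4 + 11 = 15
2-3-1-0: 2 + 12 + 11 = 25
2-3-0: 2 + 19 = 21
2-1-3-0: 4 + 12 + 19 = 35
2-4-1-0: 17 + 20 + 11 = 48
Best route has total 15.

15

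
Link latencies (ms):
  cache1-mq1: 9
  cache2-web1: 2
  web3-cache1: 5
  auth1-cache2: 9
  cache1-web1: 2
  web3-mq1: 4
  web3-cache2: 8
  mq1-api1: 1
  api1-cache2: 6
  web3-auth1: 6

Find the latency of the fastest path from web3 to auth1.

6

A few of the web3→auth1 routes:
web3 → mq1 → api1 → cache2 → auth1: 4 + 1 + 6 + 9 = 20
web3 → auth1: 6
web3 → cache2 → auth1: 8 + 9 = 17
web3 → cache1 → web1 → cache2 → auth1: 5 + 2 + 2 + 9 = 18
The minimum is 6 ms.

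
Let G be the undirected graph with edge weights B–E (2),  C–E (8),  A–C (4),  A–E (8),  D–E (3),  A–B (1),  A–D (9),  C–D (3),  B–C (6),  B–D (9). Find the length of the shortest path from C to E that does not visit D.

7

Checking several routes:
C - B - E: 6 + 2 = 8
C - A - B - E: 4 + 1 + 2 = 7
C - A - E: 4 + 8 = 12
C - E: 8
Best route has total 7.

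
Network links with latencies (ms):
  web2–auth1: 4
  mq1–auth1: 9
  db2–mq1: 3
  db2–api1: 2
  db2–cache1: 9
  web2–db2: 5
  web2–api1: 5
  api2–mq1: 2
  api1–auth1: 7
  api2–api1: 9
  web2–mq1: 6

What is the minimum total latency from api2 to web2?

8

Checking several routes:
api2 → mq1 → auth1 → web2: 2 + 9 + 4 = 15
api2 → mq1 → db2 → web2: 2 + 3 + 5 = 10
api2 → mq1 → db2 → api1 → web2: 2 + 3 + 2 + 5 = 12
api2 → api1 → web2: 9 + 5 = 14
api2 → mq1 → web2: 2 + 6 = 8
api2 → api1 → db2 → web2: 9 + 2 + 5 = 16
Shortest: 8 ms.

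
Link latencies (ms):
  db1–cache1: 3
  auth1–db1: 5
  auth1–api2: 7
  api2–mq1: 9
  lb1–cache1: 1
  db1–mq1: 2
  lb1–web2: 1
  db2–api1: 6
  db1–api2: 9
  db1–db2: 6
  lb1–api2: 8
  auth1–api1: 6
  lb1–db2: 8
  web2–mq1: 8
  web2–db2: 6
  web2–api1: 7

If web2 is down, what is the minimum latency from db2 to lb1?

Some routes from db2 to lb1 avoiding web2:
db2 → db1 → api2 → lb1: 6 + 9 + 8 = 23
db2 → api1 → auth1 → db1 → cache1 → lb1: 6 + 6 + 5 + 3 + 1 = 21
db2 → db1 → cache1 → lb1: 6 + 3 + 1 = 10
db2 → lb1: 8
Shortest: 8 ms.

8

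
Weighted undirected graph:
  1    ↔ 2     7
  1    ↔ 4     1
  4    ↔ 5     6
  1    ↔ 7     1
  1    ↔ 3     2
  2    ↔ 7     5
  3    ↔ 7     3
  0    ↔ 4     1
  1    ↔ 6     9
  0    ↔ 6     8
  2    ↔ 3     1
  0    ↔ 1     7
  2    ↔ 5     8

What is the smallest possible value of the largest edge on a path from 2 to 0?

A few of the 2→0 routes:
2→7→1→4→0: max(5, 1, 1, 1) = 5
2→7→3→1→4→0: max(5, 3, 2, 1, 1) = 5
2→3→7→1→4→0: max(1, 3, 1, 1, 1) = 3
2→7→3→1→0: max(5, 3, 2, 7) = 7
2→3→1→4→0: max(1, 2, 1, 1) = 2
The minimum achievable maximum is 2.

2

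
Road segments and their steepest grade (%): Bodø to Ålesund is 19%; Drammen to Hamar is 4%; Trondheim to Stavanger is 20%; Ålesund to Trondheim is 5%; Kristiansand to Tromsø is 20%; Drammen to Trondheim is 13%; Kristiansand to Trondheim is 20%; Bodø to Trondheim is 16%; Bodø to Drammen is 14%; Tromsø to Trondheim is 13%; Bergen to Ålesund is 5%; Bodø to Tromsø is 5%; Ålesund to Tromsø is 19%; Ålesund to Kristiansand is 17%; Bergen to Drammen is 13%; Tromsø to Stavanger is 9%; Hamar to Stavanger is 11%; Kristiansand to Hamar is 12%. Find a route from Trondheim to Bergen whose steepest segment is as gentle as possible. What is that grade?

5

Comparing a few candidate routes:
Trondheim - Bodø - Tromsø - Stavanger - Hamar - Drammen - Bergen: max(16, 5, 9, 11, 4, 13) = 16
Trondheim - Ålesund - Bergen: max(5, 5) = 5
Trondheim - Tromsø - Bodø - Drammen - Bergen: max(13, 5, 14, 13) = 14
Trondheim - Tromsø - Stavanger - Hamar - Drammen - Bergen: max(13, 9, 11, 4, 13) = 13
Trondheim - Drammen - Bergen: max(13, 13) = 13
The minimum achievable maximum is 5%.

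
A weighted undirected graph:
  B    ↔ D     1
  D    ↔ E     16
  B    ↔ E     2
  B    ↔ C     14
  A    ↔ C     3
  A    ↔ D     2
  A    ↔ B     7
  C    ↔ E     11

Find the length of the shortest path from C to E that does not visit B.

Routes from C to E avoiding B:
C -> A -> D -> E: 3 + 2 + 16 = 21
C -> E: 11
The minimum is 11.

11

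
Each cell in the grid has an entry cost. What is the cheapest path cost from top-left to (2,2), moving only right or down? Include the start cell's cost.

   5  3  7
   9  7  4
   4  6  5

One optimal route is r0c0→r0c1→r0c2→r1c2→r2c2.
Its cost is 5 + 3 + 7 + 4 + 5 = 24.

24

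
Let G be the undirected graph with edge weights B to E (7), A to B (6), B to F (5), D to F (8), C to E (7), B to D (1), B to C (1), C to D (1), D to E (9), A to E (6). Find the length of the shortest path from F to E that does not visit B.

Paths from F to E avoiding B:
F-D-E: 8 + 9 = 17
F-D-C-E: 8 + 1 + 7 = 16
The minimum is 16.

16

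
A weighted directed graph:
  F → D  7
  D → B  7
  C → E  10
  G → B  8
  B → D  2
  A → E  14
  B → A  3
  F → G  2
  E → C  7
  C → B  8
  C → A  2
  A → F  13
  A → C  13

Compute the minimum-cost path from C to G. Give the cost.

17

Candidate routes:
C → B → A → F → G: 8 + 3 + 13 + 2 = 26
C → A → F → G: 2 + 13 + 2 = 17
Shortest: 17.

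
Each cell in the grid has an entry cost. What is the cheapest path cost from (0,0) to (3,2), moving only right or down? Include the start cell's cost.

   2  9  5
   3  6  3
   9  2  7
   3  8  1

Best path: (0,0)→(1,0)→(1,1)→(2,1)→(2,2)→(3,2)
Cost: 2 + 3 + 6 + 2 + 7 + 1 = 21
For comparison, the top-then-right route costs 27.

21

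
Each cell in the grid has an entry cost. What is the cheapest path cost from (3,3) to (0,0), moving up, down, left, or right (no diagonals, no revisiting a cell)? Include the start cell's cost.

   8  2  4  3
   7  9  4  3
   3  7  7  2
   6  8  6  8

30

Path [3,3] [2,3] [1,3] [0,3] [0,2] [0,1] [0,0]: 8 + 2 + 3 + 3 + 4 + 2 + 8 = 30.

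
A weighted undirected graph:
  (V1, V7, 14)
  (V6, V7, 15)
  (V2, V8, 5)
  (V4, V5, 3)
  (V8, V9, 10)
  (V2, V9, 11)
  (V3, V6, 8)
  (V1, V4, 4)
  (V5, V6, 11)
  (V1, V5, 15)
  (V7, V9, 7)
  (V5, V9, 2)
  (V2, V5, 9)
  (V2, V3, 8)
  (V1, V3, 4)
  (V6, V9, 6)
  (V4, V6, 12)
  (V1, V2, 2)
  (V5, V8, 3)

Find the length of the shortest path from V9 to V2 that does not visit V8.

Some routes from V9 to V2 avoiding V8:
V9 -> V5 -> V1 -> V2: 2 + 15 + 2 = 19
V9 -> V2: 11
V9 -> V5 -> V4 -> V1 -> V2: 2 + 3 + 4 + 2 = 11
V9 -> V6 -> V3 -> V1 -> V2: 6 + 8 + 4 + 2 = 20
V9 -> V5 -> V2: 2 + 9 = 11
Shortest: 11.

11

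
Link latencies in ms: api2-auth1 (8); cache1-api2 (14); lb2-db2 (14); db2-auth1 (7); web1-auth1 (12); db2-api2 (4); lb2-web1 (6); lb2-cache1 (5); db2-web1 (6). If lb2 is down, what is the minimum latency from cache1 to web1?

Candidate routes:
cache1-api2-auth1-web1: 14 + 8 + 12 = 34
cache1-api2-auth1-db2-web1: 14 + 8 + 7 + 6 = 35
cache1-api2-db2-web1: 14 + 4 + 6 = 24
cache1-api2-db2-auth1-web1: 14 + 4 + 7 + 12 = 37
Shortest: 24 ms.

24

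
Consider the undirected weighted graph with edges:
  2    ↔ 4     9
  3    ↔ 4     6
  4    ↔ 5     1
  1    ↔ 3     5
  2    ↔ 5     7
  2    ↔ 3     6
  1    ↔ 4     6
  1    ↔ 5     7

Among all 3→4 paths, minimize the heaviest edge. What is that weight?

6

Some routes from 3 to 4:
3-1-4: max(5, 6) = 6
3-1-5-4: max(5, 7, 1) = 7
3-4: max(6) = 6
Smallest bottleneck: 6.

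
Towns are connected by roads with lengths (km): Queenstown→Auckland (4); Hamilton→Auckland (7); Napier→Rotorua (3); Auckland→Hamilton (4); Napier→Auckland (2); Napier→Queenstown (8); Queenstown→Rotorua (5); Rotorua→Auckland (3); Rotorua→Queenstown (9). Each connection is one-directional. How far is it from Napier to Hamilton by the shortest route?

6

Some routes from Napier to Hamilton:
Napier→Queenstown→Auckland→Hamilton: 8 + 4 + 4 = 16
Napier→Rotorua→Auckland→Hamilton: 3 + 3 + 4 = 10
Napier→Auckland→Hamilton: 2 + 4 = 6
Napier→Queenstown→Rotorua→Auckland→Hamilton: 8 + 5 + 3 + 4 = 20
Shortest: 6 km.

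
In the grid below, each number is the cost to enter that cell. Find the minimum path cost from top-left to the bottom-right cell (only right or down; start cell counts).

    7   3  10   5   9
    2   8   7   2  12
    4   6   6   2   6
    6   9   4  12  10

Take [0,0] -> [1,0] -> [2,0] -> [2,1] -> [2,2] -> [2,3] -> [2,4] -> [3,4] for a total of 7 + 2 + 4 + 6 + 6 + 2 + 6 + 10 = 43.
For comparison, the top-then-right route costs 62.

43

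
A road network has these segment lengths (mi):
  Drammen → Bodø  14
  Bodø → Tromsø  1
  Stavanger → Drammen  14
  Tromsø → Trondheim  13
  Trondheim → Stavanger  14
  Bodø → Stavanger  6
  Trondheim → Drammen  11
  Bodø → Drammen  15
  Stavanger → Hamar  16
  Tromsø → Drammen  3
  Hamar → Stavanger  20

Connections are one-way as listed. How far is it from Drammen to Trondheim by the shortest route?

28

Paths from Drammen to Trondheim:
Drammen-Bodø-Tromsø-Trondheim: 14 + 1 + 13 = 28
Best route has total 28 mi.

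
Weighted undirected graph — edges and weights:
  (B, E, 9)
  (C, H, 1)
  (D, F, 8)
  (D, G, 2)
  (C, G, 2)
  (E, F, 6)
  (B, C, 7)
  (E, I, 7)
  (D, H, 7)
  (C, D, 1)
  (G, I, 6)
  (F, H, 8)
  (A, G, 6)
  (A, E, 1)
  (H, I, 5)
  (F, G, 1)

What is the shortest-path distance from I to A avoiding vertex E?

12

Checking several routes:
I -> G -> A: 6 + 6 = 12
I -> H -> D -> G -> A: 5 + 7 + 2 + 6 = 20
I -> H -> C -> D -> G -> A: 5 + 1 + 1 + 2 + 6 = 15
I -> H -> C -> G -> A: 5 + 1 + 2 + 6 = 14
The minimum is 12.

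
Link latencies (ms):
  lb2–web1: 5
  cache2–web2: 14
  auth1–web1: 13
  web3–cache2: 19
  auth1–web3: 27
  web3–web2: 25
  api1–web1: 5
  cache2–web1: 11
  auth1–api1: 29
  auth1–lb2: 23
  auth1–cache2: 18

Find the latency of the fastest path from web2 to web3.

25

Routes from web2 to web3:
web2→cache2→web1→auth1→web3: 14 + 11 + 13 + 27 = 65
web2→cache2→web3: 14 + 19 = 33
web2→cache2→web1→lb2→auth1→web3: 14 + 11 + 5 + 23 + 27 = 80
web2→cache2→auth1→web3: 14 + 18 + 27 = 59
web2→cache2→web1→api1→auth1→web3: 14 + 11 + 5 + 29 + 27 = 86
web2→web3: 25
Shortest: 25 ms.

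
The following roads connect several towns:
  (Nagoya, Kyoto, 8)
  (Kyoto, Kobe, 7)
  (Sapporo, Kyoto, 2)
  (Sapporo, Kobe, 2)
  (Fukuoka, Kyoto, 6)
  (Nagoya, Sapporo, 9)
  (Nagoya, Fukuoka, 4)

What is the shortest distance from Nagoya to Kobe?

11

A few of the Nagoya→Kobe routes:
Nagoya -> Sapporo -> Kobe: 9 + 2 = 11
Nagoya -> Kyoto -> Kobe: 8 + 7 = 15
Nagoya -> Fukuoka -> Kyoto -> Sapporo -> Kobe: 4 + 6 + 2 + 2 = 14
Nagoya -> Kyoto -> Sapporo -> Kobe: 8 + 2 + 2 = 12
The minimum is 11.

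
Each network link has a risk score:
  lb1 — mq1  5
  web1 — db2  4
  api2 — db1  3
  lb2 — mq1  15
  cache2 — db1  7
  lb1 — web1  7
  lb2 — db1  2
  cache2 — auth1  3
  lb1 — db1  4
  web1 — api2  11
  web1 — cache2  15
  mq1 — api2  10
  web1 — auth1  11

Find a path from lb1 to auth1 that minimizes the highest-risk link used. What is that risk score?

7

Some routes from lb1 to auth1:
lb1-db1-cache2-auth1: max(4, 7, 3) = 7
lb1-db1-api2-web1-auth1: max(4, 3, 11, 11) = 11
lb1-mq1-api2-web1-auth1: max(5, 10, 11, 11) = 11
lb1-mq1-api2-db1-cache2-auth1: max(5, 10, 3, 7, 3) = 10
Smallest bottleneck: 7.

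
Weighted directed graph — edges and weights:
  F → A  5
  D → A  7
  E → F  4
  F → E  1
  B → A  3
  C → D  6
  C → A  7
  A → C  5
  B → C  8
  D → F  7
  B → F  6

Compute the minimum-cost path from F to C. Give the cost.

Candidate routes:
F → A → C: 5 + 5 = 10
The minimum is 10.

10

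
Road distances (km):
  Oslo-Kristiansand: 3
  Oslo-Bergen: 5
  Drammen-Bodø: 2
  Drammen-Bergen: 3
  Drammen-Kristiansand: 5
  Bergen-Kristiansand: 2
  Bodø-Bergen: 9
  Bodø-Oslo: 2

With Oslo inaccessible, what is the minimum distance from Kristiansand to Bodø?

Checking several routes:
Kristiansand→Bergen→Bodø: 2 + 9 = 11
Kristiansand→Drammen→Bodø: 5 + 2 = 7
Kristiansand→Bergen→Drammen→Bodø: 2 + 3 + 2 = 7
Best route has total 7 km.

7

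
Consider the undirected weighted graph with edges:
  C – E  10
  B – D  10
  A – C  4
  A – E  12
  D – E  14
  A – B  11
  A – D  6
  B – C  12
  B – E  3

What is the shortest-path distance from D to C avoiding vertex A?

Routes from D to C avoiding A:
D - B - C: 10 + 12 = 22
D - E - C: 14 + 10 = 24
D - B - E - C: 10 + 3 + 10 = 23
D - E - B - C: 14 + 3 + 12 = 29
Best route has total 22.

22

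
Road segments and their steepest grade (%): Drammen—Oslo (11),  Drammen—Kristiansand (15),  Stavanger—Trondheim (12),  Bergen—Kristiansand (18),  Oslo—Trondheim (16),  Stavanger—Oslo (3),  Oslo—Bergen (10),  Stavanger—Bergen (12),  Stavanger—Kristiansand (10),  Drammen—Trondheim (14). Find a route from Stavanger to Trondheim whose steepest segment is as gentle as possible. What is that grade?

12

Some routes from Stavanger to Trondheim:
Stavanger -> Oslo -> Drammen -> Trondheim: max(3, 11, 14) = 14
Stavanger -> Bergen -> Oslo -> Drammen -> Trondheim: max(12, 10, 11, 14) = 14
Stavanger -> Trondheim: max(12) = 12
Best route has worst link 12%.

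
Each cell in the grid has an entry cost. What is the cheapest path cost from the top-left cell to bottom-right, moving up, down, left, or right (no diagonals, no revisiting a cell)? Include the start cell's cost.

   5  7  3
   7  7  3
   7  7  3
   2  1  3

Take (0,0) → (0,1) → (0,2) → (1,2) → (2,2) → (3,2) for a total of 5 + 7 + 3 + 3 + 3 + 3 = 24.

24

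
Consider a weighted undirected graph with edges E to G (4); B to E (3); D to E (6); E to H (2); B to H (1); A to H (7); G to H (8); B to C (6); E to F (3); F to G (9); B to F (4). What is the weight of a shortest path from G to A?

13

A few of the G→A routes:
G-E-F-B-H-A: 4 + 3 + 4 + 1 + 7 = 19
G-E-B-H-A: 4 + 3 + 1 + 7 = 15
G-H-A: 8 + 7 = 15
G-E-H-A: 4 + 2 + 7 = 13
Best route has total 13.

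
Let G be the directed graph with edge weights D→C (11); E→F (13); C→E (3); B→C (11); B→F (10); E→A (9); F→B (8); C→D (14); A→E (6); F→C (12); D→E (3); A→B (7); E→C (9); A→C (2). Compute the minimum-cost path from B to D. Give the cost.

Routes from B to D:
B -> F -> C -> D: 10 + 12 + 14 = 36
B -> C -> D: 11 + 14 = 25
Best route has total 25.

25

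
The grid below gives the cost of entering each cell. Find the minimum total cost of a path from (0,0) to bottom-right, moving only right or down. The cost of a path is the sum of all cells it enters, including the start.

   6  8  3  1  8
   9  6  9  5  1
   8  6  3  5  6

30

Path [0,0] [0,1] [0,2] [0,3] [1,3] [1,4] [2,4]: 6 + 8 + 3 + 1 + 5 + 1 + 6 = 30.
For comparison, the top-then-right route costs 33.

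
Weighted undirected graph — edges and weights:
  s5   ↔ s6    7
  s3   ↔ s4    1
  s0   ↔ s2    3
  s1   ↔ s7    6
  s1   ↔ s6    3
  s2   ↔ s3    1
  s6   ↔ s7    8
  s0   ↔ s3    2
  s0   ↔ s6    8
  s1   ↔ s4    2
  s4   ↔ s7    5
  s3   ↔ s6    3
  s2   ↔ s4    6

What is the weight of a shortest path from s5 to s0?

12

Checking several routes:
s5→s6→s1→s4→s3→s0: 7 + 3 + 2 + 1 + 2 = 15
s5→s6→s3→s0: 7 + 3 + 2 = 12
s5→s6→s3→s2→s0: 7 + 3 + 1 + 3 = 14
Best route has total 12.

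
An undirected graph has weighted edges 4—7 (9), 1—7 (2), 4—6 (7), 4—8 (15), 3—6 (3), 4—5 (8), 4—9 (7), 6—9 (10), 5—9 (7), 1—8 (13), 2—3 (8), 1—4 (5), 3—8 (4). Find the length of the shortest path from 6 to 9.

Checking several routes:
6 -> 3 -> 8 -> 1 -> 4 -> 9: 3 + 4 + 13 + 5 + 7 = 32
6 -> 3 -> 8 -> 4 -> 5 -> 9: 3 + 4 + 15 + 8 + 7 = 37
6 -> 4 -> 9: 7 + 7 = 14
6 -> 4 -> 5 -> 9: 7 + 8 + 7 = 22
6 -> 9: 10
6 -> 3 -> 8 -> 4 -> 9: 3 + 4 + 15 + 7 = 29
Best route has total 10.

10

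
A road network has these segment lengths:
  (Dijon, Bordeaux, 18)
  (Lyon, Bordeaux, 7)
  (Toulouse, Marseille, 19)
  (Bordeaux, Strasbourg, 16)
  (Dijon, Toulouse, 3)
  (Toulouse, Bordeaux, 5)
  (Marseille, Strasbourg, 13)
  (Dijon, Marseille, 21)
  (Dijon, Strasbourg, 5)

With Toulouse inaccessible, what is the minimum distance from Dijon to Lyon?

Routes from Dijon to Lyon avoiding Toulouse:
Dijon-Strasbourg-Bordeaux-Lyon: 5 + 16 + 7 = 28
Dijon-Marseille-Strasbourg-Bordeaux-Lyon: 21 + 13 + 16 + 7 = 57
Dijon-Bordeaux-Lyon: 18 + 7 = 25
Best route has total 25.

25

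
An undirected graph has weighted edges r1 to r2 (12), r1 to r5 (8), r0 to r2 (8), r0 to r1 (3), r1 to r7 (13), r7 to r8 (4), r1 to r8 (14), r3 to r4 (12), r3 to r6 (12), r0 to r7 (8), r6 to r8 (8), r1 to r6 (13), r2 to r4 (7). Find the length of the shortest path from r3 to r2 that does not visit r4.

Some routes from r3 to r2 avoiding r4:
r3→r6→r1→r2: 12 + 13 + 12 = 37
r3→r6→r1→r0→r2: 12 + 13 + 3 + 8 = 36
r3→r6→r8→r7→r0→r2: 12 + 8 + 4 + 8 + 8 = 40
Best route has total 36.

36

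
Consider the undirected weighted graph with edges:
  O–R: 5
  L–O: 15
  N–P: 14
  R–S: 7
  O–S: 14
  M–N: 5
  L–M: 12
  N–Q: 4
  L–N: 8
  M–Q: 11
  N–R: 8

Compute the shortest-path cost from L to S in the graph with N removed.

27

Paths from L to S avoiding N:
L→O→R→S: 15 + 5 + 7 = 27
L→O→S: 15 + 14 = 29
Best route has total 27.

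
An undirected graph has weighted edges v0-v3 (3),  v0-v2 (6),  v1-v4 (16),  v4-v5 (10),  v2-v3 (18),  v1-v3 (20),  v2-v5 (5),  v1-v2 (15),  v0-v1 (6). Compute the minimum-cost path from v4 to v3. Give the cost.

Some routes from v4 to v3:
v4-v1-v3: 16 + 20 = 36
v4-v5-v2-v3: 10 + 5 + 18 = 33
v4-v1-v0-v3: 16 + 6 + 3 = 25
v4-v5-v2-v0-v3: 10 + 5 + 6 + 3 = 24
The minimum is 24.

24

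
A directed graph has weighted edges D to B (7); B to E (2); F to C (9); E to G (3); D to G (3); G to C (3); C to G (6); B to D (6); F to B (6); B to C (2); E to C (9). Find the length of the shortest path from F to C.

8

Candidate routes:
F → B → E → G → C: 6 + 2 + 3 + 3 = 14
F → B → C: 6 + 2 = 8
F → B → D → G → C: 6 + 6 + 3 + 3 = 18
F → C: 9
F → B → E → C: 6 + 2 + 9 = 17
Best route has total 8.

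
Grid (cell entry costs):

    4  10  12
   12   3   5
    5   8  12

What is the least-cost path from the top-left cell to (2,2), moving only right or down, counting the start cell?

34

Cheapest: [0,0] [0,1] [1,1] [1,2] [2,2]
  4 + 10 + 3 + 5 + 12 = 34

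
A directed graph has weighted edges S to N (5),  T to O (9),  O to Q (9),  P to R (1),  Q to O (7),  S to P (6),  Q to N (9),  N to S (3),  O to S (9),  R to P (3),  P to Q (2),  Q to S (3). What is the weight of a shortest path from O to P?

15

Paths from O to P:
O→S→P: 9 + 6 = 15
O→Q→S→P: 9 + 3 + 6 = 18
O→Q→N→S→P: 9 + 9 + 3 + 6 = 27
The minimum is 15.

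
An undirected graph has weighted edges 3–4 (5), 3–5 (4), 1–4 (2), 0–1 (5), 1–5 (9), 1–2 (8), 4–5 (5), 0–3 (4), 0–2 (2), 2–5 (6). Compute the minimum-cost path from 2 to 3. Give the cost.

6

Comparing a few candidate routes:
2 - 1 - 4 - 3: 8 + 2 + 5 = 15
2 - 0 - 3: 2 + 4 = 6
2 - 5 - 3: 6 + 4 = 10
2 - 5 - 4 - 3: 6 + 5 + 5 = 16
2 - 0 - 1 - 4 - 3: 2 + 5 + 2 + 5 = 14
The minimum is 6.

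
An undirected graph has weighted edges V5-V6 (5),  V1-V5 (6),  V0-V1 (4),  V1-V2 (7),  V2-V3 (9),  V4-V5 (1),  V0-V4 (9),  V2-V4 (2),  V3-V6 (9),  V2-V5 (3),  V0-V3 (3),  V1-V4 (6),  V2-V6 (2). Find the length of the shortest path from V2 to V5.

Some routes from V2 to V5:
V2 → V6 → V5: 2 + 5 = 7
V2 → V1 → V4 → V5: 7 + 6 + 1 = 14
V2 → V4 → V1 → V5: 2 + 6 + 6 = 14
V2 → V5: 3
V2 → V4 → V5: 2 + 1 = 3
V2 → V1 → V5: 7 + 6 = 13
The minimum is 3.

3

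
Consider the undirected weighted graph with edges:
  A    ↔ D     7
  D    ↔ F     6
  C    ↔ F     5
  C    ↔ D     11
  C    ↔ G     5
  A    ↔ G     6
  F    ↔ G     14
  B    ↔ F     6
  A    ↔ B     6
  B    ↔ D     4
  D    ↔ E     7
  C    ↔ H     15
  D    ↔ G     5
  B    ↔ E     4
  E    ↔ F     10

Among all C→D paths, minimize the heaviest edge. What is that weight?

5

Comparing a few candidate routes:
C-G-D: max(5, 5) = 5
C-G-A-B-D: max(5, 6, 6, 4) = 6
C-G-A-B-F-D: max(5, 6, 6, 6, 6) = 6
C-F-B-A-G-D: max(5, 6, 6, 6, 5) = 6
C-F-B-D: max(5, 6, 4) = 6
The minimum achievable maximum is 5.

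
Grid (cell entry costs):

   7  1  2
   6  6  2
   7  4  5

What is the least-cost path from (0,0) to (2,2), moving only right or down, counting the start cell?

17

Take (0,0) (0,1) (0,2) (1,2) (2,2) for a total of 7 + 1 + 2 + 2 + 5 = 17.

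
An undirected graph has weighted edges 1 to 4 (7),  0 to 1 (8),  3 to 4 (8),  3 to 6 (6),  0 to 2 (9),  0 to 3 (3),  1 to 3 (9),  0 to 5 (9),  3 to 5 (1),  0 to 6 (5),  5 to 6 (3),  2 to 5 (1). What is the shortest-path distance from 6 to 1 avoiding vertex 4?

13

Checking several routes:
6 -> 5 -> 3 -> 0 -> 1: 3 + 1 + 3 + 8 = 15
6 -> 5 -> 3 -> 1: 3 + 1 + 9 = 13
6 -> 3 -> 1: 6 + 9 = 15
6 -> 0 -> 1: 5 + 8 = 13
The minimum is 13.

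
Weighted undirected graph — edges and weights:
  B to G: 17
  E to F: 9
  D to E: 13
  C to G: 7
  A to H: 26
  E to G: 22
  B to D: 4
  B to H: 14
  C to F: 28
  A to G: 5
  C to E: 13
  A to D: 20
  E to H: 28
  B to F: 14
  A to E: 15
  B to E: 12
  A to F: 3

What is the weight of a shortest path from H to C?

38

Checking several routes:
H-B-D-E-C: 14 + 4 + 13 + 13 = 44
H-A-G-C: 26 + 5 + 7 = 38
H-B-E-C: 14 + 12 + 13 = 39
H-E-C: 28 + 13 = 41
H-B-G-C: 14 + 17 + 7 = 38
H-B-F-A-G-C: 14 + 14 + 3 + 5 + 7 = 43
The minimum is 38.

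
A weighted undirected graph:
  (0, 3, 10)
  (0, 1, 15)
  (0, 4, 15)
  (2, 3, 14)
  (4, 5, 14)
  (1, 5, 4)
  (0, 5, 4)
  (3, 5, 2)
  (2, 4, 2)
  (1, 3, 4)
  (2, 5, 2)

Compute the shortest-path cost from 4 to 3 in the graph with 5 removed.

16

Paths from 4 to 3 avoiding 5:
4→0→1→3: 15 + 15 + 4 = 34
4→0→3: 15 + 10 = 25
4→2→3: 2 + 14 = 16
The minimum is 16.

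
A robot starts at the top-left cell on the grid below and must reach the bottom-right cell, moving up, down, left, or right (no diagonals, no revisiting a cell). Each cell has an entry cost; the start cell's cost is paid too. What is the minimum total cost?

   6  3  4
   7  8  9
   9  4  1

One optimal route is (0,0) (0,1) (1,1) (2,1) (2,2).
Its cost is 6 + 3 + 8 + 4 + 1 = 22.

22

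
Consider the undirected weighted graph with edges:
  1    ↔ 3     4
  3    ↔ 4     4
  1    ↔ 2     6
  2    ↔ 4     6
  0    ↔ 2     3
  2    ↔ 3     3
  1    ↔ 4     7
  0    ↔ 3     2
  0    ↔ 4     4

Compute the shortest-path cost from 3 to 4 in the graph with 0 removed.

Routes from 3 to 4 avoiding 0:
3 -> 4: 4
3 -> 2 -> 1 -> 4: 3 + 6 + 7 = 16
3 -> 1 -> 2 -> 4: 4 + 6 + 6 = 16
3 -> 2 -> 4: 3 + 6 = 9
3 -> 1 -> 4: 4 + 7 = 11
Shortest: 4.

4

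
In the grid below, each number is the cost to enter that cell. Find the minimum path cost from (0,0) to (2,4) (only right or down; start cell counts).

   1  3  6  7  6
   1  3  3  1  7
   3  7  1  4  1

Cheapest: r0c0→r1c0→r1c1→r1c2→r1c3→r2c3→r2c4
  1 + 1 + 3 + 3 + 1 + 4 + 1 = 14

14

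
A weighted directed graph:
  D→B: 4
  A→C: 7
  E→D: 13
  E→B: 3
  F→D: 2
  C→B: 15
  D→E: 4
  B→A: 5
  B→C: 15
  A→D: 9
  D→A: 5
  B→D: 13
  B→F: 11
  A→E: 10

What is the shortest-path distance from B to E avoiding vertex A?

Routes from B to E avoiding A:
B→F→D→E: 11 + 2 + 4 = 17
B→D→E: 13 + 4 = 17
The minimum is 17.

17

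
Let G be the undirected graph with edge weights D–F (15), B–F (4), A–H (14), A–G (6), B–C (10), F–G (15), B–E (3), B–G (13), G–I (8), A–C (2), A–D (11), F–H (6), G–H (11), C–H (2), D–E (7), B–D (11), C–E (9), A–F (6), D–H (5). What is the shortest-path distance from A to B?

Some routes from A to B:
A-C-E-B: 2 + 9 + 3 = 14
A-F-B: 6 + 4 = 10
A-C-B: 2 + 10 = 12
Shortest: 10.

10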